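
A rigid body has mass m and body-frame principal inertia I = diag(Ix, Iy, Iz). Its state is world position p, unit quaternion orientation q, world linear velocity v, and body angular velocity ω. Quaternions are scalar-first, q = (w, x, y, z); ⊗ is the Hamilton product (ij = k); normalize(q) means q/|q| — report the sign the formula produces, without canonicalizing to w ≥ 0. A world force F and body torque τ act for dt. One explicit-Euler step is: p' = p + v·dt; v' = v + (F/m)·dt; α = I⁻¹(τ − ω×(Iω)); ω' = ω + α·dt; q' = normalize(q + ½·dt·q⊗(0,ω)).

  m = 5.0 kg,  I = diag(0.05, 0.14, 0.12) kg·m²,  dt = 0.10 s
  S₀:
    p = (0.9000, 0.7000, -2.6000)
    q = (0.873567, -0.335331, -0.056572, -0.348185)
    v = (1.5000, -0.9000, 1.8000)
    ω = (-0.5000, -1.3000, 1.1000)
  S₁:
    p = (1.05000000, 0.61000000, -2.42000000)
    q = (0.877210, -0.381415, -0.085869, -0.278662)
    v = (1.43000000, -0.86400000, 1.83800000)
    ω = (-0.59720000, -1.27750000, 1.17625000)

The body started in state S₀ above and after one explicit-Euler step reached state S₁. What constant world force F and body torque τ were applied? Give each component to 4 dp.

F = (-3.5000, 1.8000, 1.9000)
τ = (-0.0200, 0.0700, 0.1500)

v₁ − v₀ = (-0.07000000, 0.03600000, 0.03800000)
m·(v₁−v₀)/dt = (-3.5000, 1.8000, 1.9000)
ω₁ − ω₀ = (-0.09720000, 0.02250000, 0.07625000)
gyro term ω₀×Iω₀ = (0.0286, 0.0385, 0.0585)
applied torque τ = (-0.0200, 0.0700, 0.1500)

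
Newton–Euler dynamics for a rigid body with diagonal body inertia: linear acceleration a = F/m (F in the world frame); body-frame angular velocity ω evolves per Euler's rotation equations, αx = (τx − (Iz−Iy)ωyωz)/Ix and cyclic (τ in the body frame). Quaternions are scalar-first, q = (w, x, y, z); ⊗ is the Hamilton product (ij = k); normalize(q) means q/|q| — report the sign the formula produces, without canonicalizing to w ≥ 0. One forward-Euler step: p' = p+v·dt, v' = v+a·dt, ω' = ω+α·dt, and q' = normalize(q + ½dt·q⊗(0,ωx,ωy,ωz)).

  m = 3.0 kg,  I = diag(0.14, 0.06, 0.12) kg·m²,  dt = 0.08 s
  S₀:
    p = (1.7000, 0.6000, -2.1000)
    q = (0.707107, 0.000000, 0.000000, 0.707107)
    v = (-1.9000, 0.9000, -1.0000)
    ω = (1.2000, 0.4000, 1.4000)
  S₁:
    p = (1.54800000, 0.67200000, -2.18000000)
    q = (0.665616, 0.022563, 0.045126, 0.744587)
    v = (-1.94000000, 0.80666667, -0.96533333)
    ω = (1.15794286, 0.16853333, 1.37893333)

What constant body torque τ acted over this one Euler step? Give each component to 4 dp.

rate change Δω = (-0.04205714, -0.23146667, -0.02106667)
gyro term ω₀×Iω₀ = (0.0336, 0.0336, -0.0384)
I·α + gyro = (-0.0400, -0.1400, -0.0700)

τ = (-0.0400, -0.1400, -0.0700)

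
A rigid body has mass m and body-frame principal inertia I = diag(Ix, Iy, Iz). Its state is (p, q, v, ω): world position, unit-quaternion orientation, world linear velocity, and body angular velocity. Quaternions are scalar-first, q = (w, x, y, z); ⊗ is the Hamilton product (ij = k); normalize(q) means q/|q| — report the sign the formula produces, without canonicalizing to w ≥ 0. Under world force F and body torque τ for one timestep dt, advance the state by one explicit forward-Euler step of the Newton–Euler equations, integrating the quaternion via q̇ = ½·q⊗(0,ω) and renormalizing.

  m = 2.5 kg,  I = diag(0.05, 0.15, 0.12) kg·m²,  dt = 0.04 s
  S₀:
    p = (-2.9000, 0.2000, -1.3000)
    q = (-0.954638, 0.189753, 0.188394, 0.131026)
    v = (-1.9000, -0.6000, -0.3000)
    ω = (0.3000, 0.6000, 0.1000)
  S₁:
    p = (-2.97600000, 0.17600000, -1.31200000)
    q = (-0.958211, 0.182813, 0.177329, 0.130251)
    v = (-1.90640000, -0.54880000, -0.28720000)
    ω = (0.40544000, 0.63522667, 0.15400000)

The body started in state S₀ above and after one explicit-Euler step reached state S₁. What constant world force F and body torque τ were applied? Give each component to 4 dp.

F = (-0.4000, 3.2000, 0.8000)
τ = (0.1300, 0.1300, 0.1800)

Δω = ω₁−ω₀ = (0.10544000, 0.03522667, 0.05400000)
I·α + gyro = (0.1300, 0.1300, 0.1800)
Δv = v₁−v₀ = (-0.00640000, 0.05120000, 0.01280000)
m·(v₁−v₀)/dt = (-0.4000, 3.2000, 0.8000)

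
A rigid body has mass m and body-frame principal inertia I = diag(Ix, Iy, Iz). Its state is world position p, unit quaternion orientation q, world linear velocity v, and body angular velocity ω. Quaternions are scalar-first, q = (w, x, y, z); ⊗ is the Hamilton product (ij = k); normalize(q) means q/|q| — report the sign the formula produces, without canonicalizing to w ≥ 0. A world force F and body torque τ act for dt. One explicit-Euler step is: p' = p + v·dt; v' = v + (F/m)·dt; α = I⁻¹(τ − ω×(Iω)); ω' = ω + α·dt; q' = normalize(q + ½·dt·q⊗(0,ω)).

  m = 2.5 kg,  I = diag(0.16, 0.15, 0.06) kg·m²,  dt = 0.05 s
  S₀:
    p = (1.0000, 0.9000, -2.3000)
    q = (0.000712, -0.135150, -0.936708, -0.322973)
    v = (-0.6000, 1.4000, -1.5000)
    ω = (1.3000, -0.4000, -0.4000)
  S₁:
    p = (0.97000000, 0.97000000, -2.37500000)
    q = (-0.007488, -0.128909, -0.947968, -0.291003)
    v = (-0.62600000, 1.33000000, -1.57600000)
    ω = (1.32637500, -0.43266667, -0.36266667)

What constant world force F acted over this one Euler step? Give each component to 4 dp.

F = (-1.3000, -3.5000, -3.8000)

v₁ − v₀ = (-0.02600000, -0.07000000, -0.07600000)
m·(v₁−v₀)/dt = (-1.3000, -3.5000, -3.8000)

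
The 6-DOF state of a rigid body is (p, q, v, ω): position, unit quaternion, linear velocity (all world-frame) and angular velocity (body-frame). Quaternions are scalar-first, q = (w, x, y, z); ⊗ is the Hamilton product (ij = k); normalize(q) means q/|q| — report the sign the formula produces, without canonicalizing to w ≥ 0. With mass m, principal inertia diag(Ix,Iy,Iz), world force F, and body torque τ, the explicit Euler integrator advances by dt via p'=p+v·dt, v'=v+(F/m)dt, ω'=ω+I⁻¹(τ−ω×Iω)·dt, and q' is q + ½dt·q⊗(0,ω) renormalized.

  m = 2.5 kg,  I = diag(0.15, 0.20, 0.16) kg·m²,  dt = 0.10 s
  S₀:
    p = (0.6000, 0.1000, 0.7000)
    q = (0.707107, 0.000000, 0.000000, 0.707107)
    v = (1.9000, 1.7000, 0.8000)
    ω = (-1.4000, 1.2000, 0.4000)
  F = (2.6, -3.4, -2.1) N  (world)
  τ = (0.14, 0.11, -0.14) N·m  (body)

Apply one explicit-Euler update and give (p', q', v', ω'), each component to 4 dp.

p' = (0.7900, 0.2700, 0.7800)
q' = (0.6899, -0.0915, -0.0070, 0.7181)
v' = (2.0040, 1.5640, 0.7160)
ω' = (-1.2939, 1.2522, 0.3650)

gyro term ω×Iω = (-0.0192, 0.0056, -0.0840)
(τ − ω×Iω)/I = (1.0613, 0.5220, -0.3500)
ω + α·dt = (-1.2939, 1.2522, 0.3650)
2q̇ = q⊗(0,ω) = (-0.2828428, -1.8384782, -0.1414214, 0.2828428)
q + ½dt·q⊗(0,ω), renormalized = (0.6899, -0.0915, -0.0070, 0.7181)
a = F/m = (1.0400, -1.3600, -0.8400)
p' = p + v·dt = (0.7900, 0.2700, 0.7800)
new velocity v' = (2.0040, 1.5640, 0.7160)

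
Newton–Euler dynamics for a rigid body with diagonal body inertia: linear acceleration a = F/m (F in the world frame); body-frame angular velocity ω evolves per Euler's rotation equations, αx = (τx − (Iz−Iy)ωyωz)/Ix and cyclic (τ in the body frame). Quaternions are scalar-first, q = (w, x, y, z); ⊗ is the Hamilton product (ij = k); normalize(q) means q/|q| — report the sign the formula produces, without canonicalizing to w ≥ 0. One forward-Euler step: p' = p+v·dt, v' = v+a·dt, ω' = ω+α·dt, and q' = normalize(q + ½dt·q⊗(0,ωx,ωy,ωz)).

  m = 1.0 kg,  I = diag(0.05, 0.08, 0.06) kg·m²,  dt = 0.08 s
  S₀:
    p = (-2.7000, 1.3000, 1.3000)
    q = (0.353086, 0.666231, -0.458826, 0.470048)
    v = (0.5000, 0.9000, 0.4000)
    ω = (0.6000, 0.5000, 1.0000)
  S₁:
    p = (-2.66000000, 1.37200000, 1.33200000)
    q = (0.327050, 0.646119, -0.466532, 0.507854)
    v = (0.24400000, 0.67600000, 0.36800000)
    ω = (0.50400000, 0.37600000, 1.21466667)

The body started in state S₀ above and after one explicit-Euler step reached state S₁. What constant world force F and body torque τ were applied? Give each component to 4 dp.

F = (-3.2000, -2.8000, -0.4000)
τ = (-0.0700, -0.1300, 0.1700)

Δv = v₁−v₀ = (-0.25600000, -0.22400000, -0.03200000)
m·(v₁−v₀)/dt = (-3.2000, -2.8000, -0.4000)
Δω = ω₁−ω₀ = (-0.09600000, -0.12400000, 0.21466667)
applied torque τ = (-0.0700, -0.1300, 0.1700)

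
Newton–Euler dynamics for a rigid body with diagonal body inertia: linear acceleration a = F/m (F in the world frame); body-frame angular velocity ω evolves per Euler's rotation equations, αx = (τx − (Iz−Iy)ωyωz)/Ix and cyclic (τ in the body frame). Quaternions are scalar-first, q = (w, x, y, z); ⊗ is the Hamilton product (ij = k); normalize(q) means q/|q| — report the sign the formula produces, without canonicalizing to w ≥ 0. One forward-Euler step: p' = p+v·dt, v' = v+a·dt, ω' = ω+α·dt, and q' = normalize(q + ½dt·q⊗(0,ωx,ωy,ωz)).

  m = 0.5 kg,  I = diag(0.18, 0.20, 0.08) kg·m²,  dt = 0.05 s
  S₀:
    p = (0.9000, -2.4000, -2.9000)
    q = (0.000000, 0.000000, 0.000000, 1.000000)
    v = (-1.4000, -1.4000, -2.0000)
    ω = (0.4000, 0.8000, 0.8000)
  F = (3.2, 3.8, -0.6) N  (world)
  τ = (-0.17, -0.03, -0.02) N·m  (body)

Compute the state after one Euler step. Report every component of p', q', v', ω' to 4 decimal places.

p' = (0.8300, -2.4700, -3.0000)
q' = (-0.0200, -0.0200, 0.0100, 0.9996)
v' = (-1.0800, -1.0200, -2.0600)
ω' = (0.3741, 0.7845, 0.7835)

new position p' = (0.8300, -2.4700, -3.0000)
v' = v + a·dt = (-1.0800, -1.0200, -2.0600)
ω×(Iω) gyroscopic = (-0.0768, 0.0320, 0.0064)
α = I⁻¹(τ − ω×Iω) = (-0.5178, -0.3100, -0.3300)
new body rate ω' = (0.3741, 0.7845, 0.7835)
q⊗(0,ω) = (-0.8000000, -0.8000000, 0.4000000, 0.0000000)
q' = normalize(q + ½dt·q⊗(0,ω)) = (-0.0200, -0.0200, 0.0100, 0.9996)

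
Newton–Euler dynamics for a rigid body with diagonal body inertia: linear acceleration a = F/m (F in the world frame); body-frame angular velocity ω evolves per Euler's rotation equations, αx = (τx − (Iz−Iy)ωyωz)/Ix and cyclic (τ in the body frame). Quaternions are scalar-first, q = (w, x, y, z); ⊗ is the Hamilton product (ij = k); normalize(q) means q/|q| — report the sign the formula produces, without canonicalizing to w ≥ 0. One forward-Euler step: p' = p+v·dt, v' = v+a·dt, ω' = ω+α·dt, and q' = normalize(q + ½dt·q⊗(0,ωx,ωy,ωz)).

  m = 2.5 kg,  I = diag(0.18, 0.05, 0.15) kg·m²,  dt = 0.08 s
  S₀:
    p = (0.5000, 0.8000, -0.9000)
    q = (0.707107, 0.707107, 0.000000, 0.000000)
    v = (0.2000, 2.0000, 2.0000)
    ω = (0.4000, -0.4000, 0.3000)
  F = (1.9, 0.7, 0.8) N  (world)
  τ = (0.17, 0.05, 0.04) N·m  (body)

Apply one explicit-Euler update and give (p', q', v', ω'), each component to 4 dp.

a = F/m = (0.7600, 0.2800, 0.3200)
p + v·dt = (0.5160, 0.9600, -0.7400)
v + (F/m)dt = (0.2608, 2.0224, 2.0256)
gyro term ω×Iω = (-0.0120, 0.0036, 0.0208)
(τ − ω×Iω)/I = (1.0111, 0.9280, 0.1280)
ω' = ω + α·dt = (0.4809, -0.3258, 0.3102)
Hamilton product q⊗(0,ω) = (-0.2828428, 0.2828428, -0.4949749, -0.0707107)
q' = normalize(q + ½dt·q⊗(0,ω)) = (0.6956, 0.7182, -0.0198, -0.0028)

p' = (0.5160, 0.9600, -0.7400)
q' = (0.6956, 0.7182, -0.0198, -0.0028)
v' = (0.2608, 2.0224, 2.0256)
ω' = (0.4809, -0.3258, 0.3102)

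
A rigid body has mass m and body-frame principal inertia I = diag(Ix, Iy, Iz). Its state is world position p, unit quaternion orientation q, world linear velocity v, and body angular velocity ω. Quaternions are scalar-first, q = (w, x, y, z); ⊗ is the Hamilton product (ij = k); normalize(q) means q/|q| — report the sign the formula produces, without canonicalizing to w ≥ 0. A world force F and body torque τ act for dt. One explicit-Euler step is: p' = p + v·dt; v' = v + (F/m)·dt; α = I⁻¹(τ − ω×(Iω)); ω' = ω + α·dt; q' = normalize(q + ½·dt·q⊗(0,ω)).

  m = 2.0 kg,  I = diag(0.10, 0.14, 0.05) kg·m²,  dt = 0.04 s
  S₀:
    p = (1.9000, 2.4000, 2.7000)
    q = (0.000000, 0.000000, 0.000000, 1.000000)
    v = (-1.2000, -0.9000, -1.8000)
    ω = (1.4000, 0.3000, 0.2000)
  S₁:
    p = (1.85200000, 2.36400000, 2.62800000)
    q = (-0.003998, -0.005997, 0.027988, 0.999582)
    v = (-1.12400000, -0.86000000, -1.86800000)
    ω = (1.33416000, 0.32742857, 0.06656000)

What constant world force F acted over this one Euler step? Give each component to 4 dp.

F = (3.8000, 2.0000, -3.4000)

v₁ − v₀ = (0.07600000, 0.04000000, -0.06800000)
m·(v₁−v₀)/dt = (3.8000, 2.0000, -3.4000)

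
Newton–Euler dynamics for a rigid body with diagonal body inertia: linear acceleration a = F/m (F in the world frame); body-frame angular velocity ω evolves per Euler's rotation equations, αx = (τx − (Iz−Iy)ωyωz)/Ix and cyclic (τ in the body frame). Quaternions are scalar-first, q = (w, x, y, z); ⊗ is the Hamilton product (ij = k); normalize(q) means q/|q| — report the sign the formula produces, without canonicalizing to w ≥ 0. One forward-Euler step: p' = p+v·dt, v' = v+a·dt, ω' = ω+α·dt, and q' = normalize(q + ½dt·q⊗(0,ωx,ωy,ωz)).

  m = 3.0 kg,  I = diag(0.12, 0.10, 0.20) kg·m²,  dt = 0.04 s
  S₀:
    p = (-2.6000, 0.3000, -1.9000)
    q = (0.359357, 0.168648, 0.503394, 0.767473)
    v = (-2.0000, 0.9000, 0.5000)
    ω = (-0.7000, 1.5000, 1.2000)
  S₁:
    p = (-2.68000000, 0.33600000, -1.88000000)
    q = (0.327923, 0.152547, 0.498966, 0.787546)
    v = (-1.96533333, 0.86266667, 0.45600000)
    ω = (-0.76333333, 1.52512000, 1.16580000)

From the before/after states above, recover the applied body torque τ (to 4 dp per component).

ω₁ − ω₀ = (-0.06333333, 0.02512000, -0.03420000)
ω₀×(Iω₀) = (0.1800, 0.0672, 0.0210)
τ = I·(Δω/dt) + ω₀×(Iω₀) = (-0.0100, 0.1300, -0.1500)

τ = (-0.0100, 0.1300, -0.1500)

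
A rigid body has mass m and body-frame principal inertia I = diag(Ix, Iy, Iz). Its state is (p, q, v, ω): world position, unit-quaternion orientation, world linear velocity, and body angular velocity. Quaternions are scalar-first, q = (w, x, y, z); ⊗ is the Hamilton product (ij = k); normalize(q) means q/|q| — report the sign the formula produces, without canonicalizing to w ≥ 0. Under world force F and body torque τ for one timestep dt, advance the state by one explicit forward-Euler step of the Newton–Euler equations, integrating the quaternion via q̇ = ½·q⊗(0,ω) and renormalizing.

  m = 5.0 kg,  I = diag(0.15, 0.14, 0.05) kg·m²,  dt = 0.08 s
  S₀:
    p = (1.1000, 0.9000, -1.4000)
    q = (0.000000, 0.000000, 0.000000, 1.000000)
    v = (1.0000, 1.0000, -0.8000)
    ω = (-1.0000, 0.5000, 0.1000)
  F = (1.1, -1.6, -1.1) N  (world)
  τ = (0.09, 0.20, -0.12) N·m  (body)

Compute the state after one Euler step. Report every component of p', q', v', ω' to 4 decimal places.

precession coupling ω×(Iω) = (-0.0045, -0.0100, 0.0050)
α = I⁻¹(τ − ω×Iω) = (0.6300, 1.5000, -2.5000)
ω + α·dt = (-0.9496, 0.6200, -0.1000)
2q̇ = q⊗(0,ω) = (-0.1000000, -0.5000000, -1.0000000, 0.0000000)
updated quaternion q' = (-0.0040, -0.0200, -0.0400, 0.9990)
p' = p + v·dt = (1.1800, 0.9800, -1.4640)
v + (F/m)dt = (1.0176, 0.9744, -0.8176)

p' = (1.1800, 0.9800, -1.4640)
q' = (-0.0040, -0.0200, -0.0400, 0.9990)
v' = (1.0176, 0.9744, -0.8176)
ω' = (-0.9496, 0.6200, -0.1000)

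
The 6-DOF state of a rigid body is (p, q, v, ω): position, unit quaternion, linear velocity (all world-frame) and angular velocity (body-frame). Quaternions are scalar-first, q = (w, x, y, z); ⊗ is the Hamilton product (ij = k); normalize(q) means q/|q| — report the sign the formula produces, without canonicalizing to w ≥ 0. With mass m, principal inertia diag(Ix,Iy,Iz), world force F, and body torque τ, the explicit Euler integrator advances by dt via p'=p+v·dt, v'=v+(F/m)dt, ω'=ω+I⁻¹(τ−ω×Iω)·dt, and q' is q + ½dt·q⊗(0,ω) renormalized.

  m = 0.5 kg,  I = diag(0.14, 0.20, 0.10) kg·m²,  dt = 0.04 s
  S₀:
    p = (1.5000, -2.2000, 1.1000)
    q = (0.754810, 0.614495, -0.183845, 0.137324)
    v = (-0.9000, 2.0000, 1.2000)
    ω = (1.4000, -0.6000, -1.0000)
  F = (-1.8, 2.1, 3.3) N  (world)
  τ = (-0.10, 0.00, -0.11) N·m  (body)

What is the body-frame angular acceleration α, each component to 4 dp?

α = (-0.2857, 0.2800, -0.5960)

ω×(Iω) gyroscopic = (-0.0600, -0.0560, -0.0504)
(τ − ω×Iω)/I = (-0.2857, 0.2800, -0.5960)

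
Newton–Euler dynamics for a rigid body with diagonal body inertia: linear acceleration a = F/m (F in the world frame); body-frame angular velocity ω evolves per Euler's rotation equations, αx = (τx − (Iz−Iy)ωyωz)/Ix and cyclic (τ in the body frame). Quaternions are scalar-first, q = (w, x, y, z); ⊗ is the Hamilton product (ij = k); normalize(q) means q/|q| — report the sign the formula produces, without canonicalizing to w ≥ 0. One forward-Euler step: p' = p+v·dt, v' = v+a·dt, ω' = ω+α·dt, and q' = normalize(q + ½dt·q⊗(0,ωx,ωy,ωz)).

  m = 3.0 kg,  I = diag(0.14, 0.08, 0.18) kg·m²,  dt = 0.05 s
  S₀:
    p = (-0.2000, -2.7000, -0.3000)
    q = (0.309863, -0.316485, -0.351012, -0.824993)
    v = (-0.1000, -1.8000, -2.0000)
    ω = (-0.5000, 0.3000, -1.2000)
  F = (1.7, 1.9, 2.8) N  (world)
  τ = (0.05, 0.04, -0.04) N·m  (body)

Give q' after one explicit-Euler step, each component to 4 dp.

q' = (0.2836, -0.3035, -0.3477, -0.8406)

2q̇ = q⊗(0,ω) = (-1.0429305, 0.5137808, 0.1256734, -0.6422871)
updated quaternion q' = (0.2836, -0.3035, -0.3477, -0.8406)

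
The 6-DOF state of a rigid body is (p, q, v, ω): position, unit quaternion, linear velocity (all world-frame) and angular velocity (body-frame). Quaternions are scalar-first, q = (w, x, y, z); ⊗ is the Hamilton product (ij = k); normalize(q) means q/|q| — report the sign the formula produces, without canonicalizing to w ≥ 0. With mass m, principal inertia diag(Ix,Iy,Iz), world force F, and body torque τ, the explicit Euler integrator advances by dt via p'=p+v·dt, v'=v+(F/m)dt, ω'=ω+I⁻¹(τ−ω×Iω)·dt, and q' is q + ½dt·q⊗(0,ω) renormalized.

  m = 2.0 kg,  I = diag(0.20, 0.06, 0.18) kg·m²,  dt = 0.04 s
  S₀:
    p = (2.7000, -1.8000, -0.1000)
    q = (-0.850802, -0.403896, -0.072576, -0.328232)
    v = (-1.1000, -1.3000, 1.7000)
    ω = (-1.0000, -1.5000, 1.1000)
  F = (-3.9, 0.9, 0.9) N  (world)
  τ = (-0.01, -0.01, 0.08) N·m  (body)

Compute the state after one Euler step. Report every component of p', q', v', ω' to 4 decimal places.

p' = (2.6560, -1.8520, -0.0320)
q' = (-0.8531, -0.3980, -0.0316, -0.3360)
v' = (-1.1780, -1.2820, 1.7180)
ω' = (-0.9624, -1.4920, 1.1644)

p + v·dt = (2.6560, -1.8520, -0.0320)
v' = v + a·dt = (-1.1780, -1.2820, 1.7180)
α = I⁻¹(τ − ω×Iω) = (0.9400, 0.2000, 1.6111)
new body rate ω' = (-0.9624, -1.4920, 1.1644)
q⊗(0,ω) = (-0.1517048, 0.2786204, 2.0487206, -0.4026142)
q' = normalize(q + ½dt·q⊗(0,ω)) = (-0.8531, -0.3980, -0.0316, -0.3360)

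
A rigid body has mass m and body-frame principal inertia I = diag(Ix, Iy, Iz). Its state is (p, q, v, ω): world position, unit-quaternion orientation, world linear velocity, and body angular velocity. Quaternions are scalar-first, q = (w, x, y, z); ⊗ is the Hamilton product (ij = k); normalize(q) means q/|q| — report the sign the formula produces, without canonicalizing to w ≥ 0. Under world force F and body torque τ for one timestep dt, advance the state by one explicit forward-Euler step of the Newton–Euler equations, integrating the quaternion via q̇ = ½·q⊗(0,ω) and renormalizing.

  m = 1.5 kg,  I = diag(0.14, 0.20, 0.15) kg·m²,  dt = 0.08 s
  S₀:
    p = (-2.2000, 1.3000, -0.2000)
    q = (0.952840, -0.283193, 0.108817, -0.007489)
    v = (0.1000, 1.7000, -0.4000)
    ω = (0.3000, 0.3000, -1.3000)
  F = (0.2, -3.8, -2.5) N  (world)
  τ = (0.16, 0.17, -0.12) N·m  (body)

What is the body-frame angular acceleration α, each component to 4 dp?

precession coupling ω×(Iω) = (0.0195, 0.0039, 0.0054)
(τ − ω×Iω)/I = (1.0036, 0.8305, -0.8360)

α = (1.0036, 0.8305, -0.8360)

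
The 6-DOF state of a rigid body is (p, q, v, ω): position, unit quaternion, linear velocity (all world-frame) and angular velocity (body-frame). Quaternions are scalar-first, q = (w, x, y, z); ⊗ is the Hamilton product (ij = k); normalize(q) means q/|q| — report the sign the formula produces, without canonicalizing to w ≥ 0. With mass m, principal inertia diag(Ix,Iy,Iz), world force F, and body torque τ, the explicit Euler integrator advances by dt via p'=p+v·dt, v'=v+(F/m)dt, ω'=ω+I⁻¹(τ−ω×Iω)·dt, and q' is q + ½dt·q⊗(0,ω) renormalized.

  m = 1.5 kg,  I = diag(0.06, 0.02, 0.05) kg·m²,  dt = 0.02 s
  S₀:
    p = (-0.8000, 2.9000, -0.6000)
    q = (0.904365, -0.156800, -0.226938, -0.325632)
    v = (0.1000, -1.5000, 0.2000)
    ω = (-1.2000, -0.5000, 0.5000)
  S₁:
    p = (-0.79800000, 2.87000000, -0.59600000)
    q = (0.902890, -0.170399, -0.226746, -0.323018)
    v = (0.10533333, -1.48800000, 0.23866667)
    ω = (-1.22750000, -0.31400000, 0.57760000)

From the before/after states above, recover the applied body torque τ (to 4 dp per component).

τ = (-0.0900, 0.1800, 0.1700)

ω₁ − ω₀ = (-0.02750000, 0.18600000, 0.07760000)
precession coupling = (-0.0075, -0.0060, -0.0240)
applied torque τ = (-0.0900, 0.1800, 0.1700)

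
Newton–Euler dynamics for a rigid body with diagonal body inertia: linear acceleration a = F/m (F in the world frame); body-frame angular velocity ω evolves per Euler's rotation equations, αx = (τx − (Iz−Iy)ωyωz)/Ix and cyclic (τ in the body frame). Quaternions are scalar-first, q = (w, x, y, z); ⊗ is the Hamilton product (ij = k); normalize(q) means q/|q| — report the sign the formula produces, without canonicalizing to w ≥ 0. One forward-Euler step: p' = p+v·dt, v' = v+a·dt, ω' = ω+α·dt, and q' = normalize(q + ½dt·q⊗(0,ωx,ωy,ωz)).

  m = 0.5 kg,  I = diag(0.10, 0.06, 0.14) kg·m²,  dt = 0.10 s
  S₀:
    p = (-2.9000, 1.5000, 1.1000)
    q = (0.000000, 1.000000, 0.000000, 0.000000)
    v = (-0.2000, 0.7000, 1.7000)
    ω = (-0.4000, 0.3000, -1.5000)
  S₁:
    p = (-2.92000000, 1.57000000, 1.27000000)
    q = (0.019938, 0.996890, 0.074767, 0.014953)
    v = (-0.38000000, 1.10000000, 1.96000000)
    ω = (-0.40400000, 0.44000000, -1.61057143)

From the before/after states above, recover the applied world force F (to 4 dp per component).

v₁ − v₀ = (-0.18000000, 0.40000000, 0.26000000)
applied force F = (-0.9000, 2.0000, 1.3000)

F = (-0.9000, 2.0000, 1.3000)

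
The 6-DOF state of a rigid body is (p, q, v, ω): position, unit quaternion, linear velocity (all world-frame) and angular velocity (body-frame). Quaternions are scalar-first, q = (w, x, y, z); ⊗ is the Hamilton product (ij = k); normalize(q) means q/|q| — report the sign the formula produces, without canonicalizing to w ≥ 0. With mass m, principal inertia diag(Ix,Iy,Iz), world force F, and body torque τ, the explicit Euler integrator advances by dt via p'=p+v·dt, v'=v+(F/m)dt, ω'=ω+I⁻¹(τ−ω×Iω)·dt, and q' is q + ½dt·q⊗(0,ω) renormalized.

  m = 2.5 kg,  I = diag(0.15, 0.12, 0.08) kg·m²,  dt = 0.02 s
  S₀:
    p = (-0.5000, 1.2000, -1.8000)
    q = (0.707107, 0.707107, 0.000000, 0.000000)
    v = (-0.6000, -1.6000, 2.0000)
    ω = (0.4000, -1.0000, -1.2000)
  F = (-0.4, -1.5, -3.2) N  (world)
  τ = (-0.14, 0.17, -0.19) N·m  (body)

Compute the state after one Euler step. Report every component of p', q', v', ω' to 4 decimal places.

linear accel F/m = (-0.1600, -0.6000, -1.2800)
new position p' = (-0.5120, 1.1680, -1.7600)
v + (F/m)dt = (-0.6032, -1.6120, 1.9744)
gyro term ω×Iω = (-0.0480, -0.0336, 0.0120)
angular accel α = (-0.6133, 1.6967, -2.5250)
ω' = ω + α·dt = (0.3877, -0.9661, -1.2505)
Hamilton product q⊗(0,ω) = (-0.2828428, 0.2828428, 0.1414214, -1.5556354)
q + ½dt·q⊗(0,ω), renormalized = (0.7042, 0.7098, 0.0014, -0.0156)

p' = (-0.5120, 1.1680, -1.7600)
q' = (0.7042, 0.7098, 0.0014, -0.0156)
v' = (-0.6032, -1.6120, 1.9744)
ω' = (0.3877, -0.9661, -1.2505)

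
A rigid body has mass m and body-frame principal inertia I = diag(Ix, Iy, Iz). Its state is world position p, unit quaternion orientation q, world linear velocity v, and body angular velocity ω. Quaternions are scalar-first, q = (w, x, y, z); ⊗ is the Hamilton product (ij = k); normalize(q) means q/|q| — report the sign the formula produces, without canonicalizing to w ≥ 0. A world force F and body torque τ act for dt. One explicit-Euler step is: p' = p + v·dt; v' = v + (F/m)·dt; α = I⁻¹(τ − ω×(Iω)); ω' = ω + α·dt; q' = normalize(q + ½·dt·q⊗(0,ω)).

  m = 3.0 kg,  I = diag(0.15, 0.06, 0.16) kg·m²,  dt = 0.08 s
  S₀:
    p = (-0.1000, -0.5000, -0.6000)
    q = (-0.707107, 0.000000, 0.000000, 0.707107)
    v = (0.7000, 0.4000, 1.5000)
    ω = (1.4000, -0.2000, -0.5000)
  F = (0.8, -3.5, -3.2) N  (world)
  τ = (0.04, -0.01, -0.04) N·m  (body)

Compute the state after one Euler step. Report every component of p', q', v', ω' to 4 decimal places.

p + v·dt = (-0.0440, -0.4680, -0.4800)
v + (F/m)dt = (0.7213, 0.3067, 1.4147)
angular accel α = (0.2000, -0.2833, -0.4075)
ω' = ω + α·dt = (1.4160, -0.2227, -0.5326)
q⊗(0,ω) = (0.3535535, -0.8485284, 1.1313712, 0.3535535)
q' = normalize(q + ½dt·q⊗(0,ω)) = (-0.6917, -0.0339, 0.0452, 0.7200)

p' = (-0.0440, -0.4680, -0.4800)
q' = (-0.6917, -0.0339, 0.0452, 0.7200)
v' = (0.7213, 0.3067, 1.4147)
ω' = (1.4160, -0.2227, -0.5326)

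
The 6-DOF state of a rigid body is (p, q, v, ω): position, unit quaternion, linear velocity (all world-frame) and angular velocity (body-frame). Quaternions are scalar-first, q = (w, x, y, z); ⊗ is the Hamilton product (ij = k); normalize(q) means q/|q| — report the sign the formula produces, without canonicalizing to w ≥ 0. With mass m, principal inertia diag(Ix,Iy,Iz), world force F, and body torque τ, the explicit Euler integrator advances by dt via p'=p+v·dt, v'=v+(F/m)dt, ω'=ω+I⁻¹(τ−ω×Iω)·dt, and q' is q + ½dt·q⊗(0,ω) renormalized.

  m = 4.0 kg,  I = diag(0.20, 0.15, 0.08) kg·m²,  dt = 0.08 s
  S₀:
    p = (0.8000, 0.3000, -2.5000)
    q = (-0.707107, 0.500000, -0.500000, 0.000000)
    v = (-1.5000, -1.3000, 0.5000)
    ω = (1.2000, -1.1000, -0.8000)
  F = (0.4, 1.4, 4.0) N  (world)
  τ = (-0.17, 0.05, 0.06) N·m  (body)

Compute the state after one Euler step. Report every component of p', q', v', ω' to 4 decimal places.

linear accel F/m = (0.1000, 0.3500, 1.0000)
new position p' = (0.6800, 0.1960, -2.4600)
new velocity v' = (-1.4920, -1.2720, 0.5800)
ω×(Iω) gyroscopic = (-0.0616, -0.1152, 0.0660)
(τ − ω×Iω)/I = (-0.5420, 1.1013, -0.0750)
ω + α·dt = (1.1566, -1.0119, -0.8060)
Hamilton product q⊗(0,ω) = (-1.1500000, -0.4485284, 1.1778177, 0.6156856)
q' = normalize(q + ½dt·q⊗(0,ω)) = (-0.7511, 0.4808, -0.4517, 0.0246)

p' = (0.6800, 0.1960, -2.4600)
q' = (-0.7511, 0.4808, -0.4517, 0.0246)
v' = (-1.4920, -1.2720, 0.5800)
ω' = (1.1566, -1.0119, -0.8060)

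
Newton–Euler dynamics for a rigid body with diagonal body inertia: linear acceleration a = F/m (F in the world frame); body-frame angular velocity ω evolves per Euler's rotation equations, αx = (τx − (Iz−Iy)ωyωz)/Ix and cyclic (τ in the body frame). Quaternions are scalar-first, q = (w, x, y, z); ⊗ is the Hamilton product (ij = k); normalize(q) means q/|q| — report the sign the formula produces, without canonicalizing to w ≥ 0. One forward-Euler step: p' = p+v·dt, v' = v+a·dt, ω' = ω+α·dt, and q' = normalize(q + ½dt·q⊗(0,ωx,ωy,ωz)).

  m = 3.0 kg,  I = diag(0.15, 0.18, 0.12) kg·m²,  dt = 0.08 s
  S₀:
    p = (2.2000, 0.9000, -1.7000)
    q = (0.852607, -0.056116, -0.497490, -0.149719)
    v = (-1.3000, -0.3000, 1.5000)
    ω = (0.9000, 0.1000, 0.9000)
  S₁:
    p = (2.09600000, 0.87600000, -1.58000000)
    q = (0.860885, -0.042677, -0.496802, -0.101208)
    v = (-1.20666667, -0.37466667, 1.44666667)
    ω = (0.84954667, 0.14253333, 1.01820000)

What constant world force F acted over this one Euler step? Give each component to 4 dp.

v₁ − v₀ = (0.09333333, -0.07466667, -0.05333333)
F = m·Δv/dt = (3.5000, -2.8000, -2.0000)

F = (3.5000, -2.8000, -2.0000)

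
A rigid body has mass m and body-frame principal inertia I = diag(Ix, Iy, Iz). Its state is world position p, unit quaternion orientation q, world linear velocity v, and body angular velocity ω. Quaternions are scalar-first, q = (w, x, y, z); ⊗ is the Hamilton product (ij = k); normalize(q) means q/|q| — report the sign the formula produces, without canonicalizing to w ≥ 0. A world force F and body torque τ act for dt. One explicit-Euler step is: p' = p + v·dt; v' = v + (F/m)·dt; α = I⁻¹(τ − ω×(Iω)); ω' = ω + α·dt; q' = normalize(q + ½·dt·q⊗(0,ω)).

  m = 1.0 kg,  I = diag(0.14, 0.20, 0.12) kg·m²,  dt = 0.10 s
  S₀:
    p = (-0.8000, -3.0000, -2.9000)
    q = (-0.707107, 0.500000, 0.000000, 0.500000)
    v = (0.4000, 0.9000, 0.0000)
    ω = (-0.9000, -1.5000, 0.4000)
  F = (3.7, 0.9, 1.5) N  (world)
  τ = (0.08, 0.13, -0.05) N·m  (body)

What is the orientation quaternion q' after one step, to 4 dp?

q' = (-0.6918, 0.5670, 0.0205, 0.4466)

Hamilton product q⊗(0,ω) = (0.2500000, 1.3863963, 0.4106605, -1.0328428)
q + ½dt·q⊗(0,ω), renormalized = (-0.6918, 0.5670, 0.0205, 0.4466)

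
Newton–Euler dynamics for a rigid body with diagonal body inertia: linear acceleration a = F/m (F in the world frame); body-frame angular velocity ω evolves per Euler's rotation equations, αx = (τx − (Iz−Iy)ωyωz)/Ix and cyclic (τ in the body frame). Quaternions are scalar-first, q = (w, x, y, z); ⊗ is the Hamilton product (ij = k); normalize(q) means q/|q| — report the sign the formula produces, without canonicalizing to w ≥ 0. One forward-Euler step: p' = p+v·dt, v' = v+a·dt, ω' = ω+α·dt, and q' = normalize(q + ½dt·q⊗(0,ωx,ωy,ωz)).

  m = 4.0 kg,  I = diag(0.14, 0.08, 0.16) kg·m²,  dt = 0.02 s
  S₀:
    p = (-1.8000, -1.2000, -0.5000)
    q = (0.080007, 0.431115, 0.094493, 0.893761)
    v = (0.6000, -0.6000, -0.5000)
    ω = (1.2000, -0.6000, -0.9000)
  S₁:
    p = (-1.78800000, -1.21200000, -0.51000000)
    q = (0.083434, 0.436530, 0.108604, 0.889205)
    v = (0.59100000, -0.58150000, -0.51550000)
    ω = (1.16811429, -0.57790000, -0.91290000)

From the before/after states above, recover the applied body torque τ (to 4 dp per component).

Δω = ω₁−ω₀ = (-0.03188571, 0.02210000, -0.01290000)
ω₀×(Iω₀) = (0.0432, 0.0216, 0.0432)
applied torque τ = (-0.1800, 0.1100, -0.0600)

τ = (-0.1800, 0.1100, -0.0600)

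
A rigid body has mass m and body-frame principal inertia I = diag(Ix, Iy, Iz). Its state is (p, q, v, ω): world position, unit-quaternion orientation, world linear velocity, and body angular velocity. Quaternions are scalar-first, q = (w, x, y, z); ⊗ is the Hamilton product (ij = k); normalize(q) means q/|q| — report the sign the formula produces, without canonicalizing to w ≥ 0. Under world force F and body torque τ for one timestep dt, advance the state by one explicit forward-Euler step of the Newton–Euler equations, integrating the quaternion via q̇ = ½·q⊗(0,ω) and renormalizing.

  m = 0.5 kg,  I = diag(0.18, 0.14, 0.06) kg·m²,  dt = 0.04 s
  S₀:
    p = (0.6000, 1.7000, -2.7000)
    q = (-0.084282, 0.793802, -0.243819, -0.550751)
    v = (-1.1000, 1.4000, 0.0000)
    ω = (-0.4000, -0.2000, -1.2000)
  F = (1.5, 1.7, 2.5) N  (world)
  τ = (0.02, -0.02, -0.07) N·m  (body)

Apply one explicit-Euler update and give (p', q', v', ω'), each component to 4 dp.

a = F/m = (3.0000, 3.4000, 5.0000)
p' = p + v·dt = (0.5560, 1.7560, -2.7000)
v + (F/m)dt = (-0.9800, 1.5360, 0.2000)
precession coupling ω×(Iω) = (-0.0192, 0.0576, -0.0032)
angular accel α = (0.2178, -0.5543, -1.1133)
ω' = ω + α·dt = (-0.3913, -0.2222, -1.2445)
q⊗(0,ω) = (-0.3921442, 0.2161454, 1.1897192, -0.1551496)
updated quaternion q' = (-0.0921, 0.7979, -0.2200, -0.5537)

p' = (0.5560, 1.7560, -2.7000)
q' = (-0.0921, 0.7979, -0.2200, -0.5537)
v' = (-0.9800, 1.5360, 0.2000)
ω' = (-0.3913, -0.2222, -1.2445)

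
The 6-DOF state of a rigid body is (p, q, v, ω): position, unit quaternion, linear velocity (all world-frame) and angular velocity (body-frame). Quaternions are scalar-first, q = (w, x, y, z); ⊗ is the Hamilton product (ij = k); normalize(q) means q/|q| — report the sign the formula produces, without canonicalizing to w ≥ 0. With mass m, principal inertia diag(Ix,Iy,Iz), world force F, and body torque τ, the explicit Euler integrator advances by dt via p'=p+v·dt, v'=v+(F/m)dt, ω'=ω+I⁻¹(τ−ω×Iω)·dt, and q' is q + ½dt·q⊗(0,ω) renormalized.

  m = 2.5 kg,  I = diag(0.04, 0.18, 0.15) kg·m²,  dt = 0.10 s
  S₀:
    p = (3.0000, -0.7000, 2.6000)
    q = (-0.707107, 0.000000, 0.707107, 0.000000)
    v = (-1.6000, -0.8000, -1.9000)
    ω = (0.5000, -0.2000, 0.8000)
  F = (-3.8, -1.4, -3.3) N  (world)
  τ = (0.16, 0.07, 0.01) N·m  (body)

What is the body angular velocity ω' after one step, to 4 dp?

ω' = (0.8880, -0.1367, 0.8160)

(τ − ω×Iω)/I = (3.8800, 0.6333, 0.1600)
ω' = ω + α·dt = (0.8880, -0.1367, 0.8160)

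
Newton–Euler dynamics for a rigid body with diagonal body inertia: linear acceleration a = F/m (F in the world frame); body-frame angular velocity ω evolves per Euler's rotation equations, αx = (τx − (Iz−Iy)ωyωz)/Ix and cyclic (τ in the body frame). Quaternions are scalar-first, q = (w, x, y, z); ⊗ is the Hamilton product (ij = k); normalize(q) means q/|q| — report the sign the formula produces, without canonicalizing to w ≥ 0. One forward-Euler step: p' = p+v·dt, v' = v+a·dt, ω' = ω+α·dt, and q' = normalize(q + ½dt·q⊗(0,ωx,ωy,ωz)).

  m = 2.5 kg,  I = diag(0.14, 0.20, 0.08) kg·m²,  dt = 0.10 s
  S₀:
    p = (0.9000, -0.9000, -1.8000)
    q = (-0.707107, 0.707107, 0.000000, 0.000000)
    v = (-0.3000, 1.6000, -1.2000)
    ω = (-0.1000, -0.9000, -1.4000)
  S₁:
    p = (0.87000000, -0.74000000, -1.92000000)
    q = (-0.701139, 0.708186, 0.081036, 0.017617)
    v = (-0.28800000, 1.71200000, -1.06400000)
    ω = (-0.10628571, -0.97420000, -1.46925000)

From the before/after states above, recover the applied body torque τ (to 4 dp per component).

τ = (-0.1600, -0.1400, -0.0500)

ω₁ − ω₀ = (-0.00628571, -0.07420000, -0.06925000)
precession coupling = (-0.1512, 0.0084, 0.0054)
τ = I·(Δω/dt) + ω₀×(Iω₀) = (-0.1600, -0.1400, -0.0500)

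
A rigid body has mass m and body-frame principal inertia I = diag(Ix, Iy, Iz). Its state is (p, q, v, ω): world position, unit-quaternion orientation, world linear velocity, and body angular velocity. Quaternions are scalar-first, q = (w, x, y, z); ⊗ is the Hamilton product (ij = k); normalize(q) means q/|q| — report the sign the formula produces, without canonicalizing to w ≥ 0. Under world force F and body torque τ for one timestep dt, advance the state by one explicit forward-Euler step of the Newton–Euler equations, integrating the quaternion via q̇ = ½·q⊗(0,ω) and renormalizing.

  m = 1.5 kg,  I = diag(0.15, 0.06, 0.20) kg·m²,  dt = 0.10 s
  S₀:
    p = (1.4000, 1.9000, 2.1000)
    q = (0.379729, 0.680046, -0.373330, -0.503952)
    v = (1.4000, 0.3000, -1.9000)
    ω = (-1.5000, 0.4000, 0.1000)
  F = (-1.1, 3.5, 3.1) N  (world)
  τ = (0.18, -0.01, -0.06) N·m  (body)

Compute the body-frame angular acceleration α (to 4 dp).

gyro term ω×Iω = (0.0056, 0.0075, 0.0540)
angular accel α = (1.1627, -0.2917, -0.5700)

α = (1.1627, -0.2917, -0.5700)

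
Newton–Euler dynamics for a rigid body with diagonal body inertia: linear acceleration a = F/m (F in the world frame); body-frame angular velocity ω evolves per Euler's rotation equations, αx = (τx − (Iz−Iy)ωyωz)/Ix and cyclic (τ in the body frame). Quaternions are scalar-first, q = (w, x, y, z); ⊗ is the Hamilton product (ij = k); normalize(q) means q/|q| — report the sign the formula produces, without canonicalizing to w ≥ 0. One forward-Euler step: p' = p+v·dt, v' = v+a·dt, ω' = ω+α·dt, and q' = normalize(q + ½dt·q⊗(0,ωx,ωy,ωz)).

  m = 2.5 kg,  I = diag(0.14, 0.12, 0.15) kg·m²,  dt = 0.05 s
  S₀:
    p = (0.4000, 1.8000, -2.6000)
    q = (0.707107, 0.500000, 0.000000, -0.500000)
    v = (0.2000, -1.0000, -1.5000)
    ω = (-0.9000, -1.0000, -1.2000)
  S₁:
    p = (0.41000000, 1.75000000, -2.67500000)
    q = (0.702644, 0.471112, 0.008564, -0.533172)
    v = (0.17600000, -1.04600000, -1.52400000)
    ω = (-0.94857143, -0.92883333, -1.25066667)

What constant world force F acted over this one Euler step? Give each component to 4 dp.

velocity change Δv = (-0.02400000, -0.04600000, -0.02400000)
applied force F = (-1.2000, -2.3000, -1.2000)

F = (-1.2000, -2.3000, -1.2000)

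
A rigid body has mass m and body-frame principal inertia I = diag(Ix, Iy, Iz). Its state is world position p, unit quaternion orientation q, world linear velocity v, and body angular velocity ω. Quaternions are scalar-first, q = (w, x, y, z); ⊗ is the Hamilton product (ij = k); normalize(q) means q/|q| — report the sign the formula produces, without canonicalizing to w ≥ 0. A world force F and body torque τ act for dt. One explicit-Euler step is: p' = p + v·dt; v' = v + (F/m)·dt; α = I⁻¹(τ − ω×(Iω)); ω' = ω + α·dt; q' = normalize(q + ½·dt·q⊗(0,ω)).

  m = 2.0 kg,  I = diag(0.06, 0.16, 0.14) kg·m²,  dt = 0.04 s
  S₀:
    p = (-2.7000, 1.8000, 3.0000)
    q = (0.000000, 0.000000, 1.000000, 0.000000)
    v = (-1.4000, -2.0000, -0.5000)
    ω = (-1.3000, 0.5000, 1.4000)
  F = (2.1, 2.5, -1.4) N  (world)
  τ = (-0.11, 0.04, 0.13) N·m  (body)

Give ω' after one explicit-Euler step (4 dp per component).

ω' = (-1.3640, 0.4736, 1.4557)

(τ − ω×Iω)/I = (-1.6000, -0.6600, 1.3929)
ω' = ω + α·dt = (-1.3640, 0.4736, 1.4557)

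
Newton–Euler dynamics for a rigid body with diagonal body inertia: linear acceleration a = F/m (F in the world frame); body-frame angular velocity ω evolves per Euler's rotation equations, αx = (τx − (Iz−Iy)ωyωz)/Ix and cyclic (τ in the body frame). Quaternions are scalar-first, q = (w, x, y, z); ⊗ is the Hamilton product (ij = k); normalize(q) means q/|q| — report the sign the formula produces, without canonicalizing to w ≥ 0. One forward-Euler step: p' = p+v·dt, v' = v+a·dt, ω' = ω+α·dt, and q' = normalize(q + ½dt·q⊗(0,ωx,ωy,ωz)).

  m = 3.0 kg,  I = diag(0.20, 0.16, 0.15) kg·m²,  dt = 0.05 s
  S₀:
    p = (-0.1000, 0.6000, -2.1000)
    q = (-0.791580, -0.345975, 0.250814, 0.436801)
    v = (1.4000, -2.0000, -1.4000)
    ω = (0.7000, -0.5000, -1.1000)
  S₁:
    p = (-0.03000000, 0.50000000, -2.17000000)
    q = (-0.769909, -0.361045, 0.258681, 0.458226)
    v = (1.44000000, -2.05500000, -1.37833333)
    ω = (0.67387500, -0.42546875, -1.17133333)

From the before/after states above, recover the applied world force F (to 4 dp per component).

v₁ − v₀ = (0.04000000, -0.05500000, 0.02166667)
applied force F = (2.4000, -3.3000, 1.3000)

F = (2.4000, -3.3000, 1.3000)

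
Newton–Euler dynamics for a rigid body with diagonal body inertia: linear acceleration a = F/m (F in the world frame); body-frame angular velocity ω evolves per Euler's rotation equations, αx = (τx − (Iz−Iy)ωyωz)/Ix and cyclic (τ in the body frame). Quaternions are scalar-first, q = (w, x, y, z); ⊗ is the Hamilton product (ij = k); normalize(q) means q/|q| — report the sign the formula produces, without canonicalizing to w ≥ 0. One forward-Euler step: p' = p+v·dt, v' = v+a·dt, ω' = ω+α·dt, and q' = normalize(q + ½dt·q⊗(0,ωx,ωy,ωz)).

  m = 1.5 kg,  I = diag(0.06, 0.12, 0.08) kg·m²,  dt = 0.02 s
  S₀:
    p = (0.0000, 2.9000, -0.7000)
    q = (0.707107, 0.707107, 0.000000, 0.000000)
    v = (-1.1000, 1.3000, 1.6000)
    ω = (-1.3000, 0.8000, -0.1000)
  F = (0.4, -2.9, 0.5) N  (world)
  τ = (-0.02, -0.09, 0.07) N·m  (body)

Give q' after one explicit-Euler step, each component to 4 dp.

q⊗(0,ω) = (0.9192391, -0.9192391, 0.6363963, 0.4949749)
q' = normalize(q + ½dt·q⊗(0,ω)) = (0.7162, 0.6978, 0.0064, 0.0049)

q' = (0.7162, 0.6978, 0.0064, 0.0049)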